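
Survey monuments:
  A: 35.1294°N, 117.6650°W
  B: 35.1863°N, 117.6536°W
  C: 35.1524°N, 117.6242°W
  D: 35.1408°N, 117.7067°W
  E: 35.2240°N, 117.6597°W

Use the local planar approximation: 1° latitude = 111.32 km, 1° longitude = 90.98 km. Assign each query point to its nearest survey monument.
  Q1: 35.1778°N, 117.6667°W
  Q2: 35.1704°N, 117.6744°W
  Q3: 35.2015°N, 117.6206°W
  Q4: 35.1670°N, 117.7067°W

Q1 at 35.1778°N, 117.6667°W:
  A: √((-0.0484·111.32)² + (0.0017·90.98)²) = √(29.029337 + 0.023922) = 5.3901 km
  B: √((0.0085·111.32)² + (0.0131·90.98)²) = √(0.895332 + 1.420478) = 1.5218 km
  C: √((-0.0254·111.32)² + (0.0425·90.98)²) = √(7.994915 + 14.950982) = 4.7902 km
  D: √((-0.0370·111.32)² + (-0.0400·90.98)²) = √(16.964843 + 13.243777) = 5.4962 km
  E: √((0.0462·111.32)² + (0.0070·90.98)²) = √(26.450284 + 0.405591) = 5.1823 km
  → nearest: B (1.5218 km)
Q2 at 35.1704°N, 117.6744°W:
  A: √((-0.0410·111.32)² + (0.0094·90.98)²) = √(20.831191 + 0.731388) = 4.6436 km
  B: √((0.0159·111.32)² + (0.0208·90.98)²) = √(3.132858 + 3.581117) = 2.5911 km
  C: √((-0.0180·111.32)² + (0.0502·90.98)²) = √(4.015054 + 20.859279) = 4.9874 km
  D: √((-0.0296·111.32)² + (-0.0323·90.98)²) = √(10.857499 + 8.635687) = 4.4151 km
  E: √((0.0536·111.32)² + (0.0147·90.98)²) = √(35.602129 + 1.788655) = 6.1148 km
  → nearest: B (2.5911 km)
Q3 at 35.2015°N, 117.6206°W:
  A: √((-0.0721·111.32)² + (-0.0444·90.98)²) = √(64.419437 + 16.317657) = 8.9854 km
  B: √((-0.0152·111.32)² + (-0.0330·90.98)²) = √(2.863081 + 9.014045) = 3.4463 km
  C: √((-0.0491·111.32)² + (-0.0036·90.98)²) = √(29.875101 + 0.107275) = 5.4756 km
  D: √((-0.0607·111.32)² + (-0.0861·90.98)²) = √(45.658725 + 61.361811) = 10.3451 km
  E: √((0.0225·111.32)² + (-0.0391·90.98)²) = √(6.273522 + 12.654511) = 4.3506 km
  → nearest: B (3.4463 km)
Q4 at 35.1670°N, 117.7067°W:
  A: √((-0.0376·111.32)² + (0.0417·90.98)²) = √(17.519515 + 14.393419) = 5.6492 km
  B: √((0.0193·111.32)² + (0.0531·90.98)²) = √(4.615949 + 23.338928) = 5.2872 km
  C: √((-0.0146·111.32)² + (0.0825·90.98)²) = √(2.641509 + 56.337784) = 7.6798 km
  D: √((-0.0262·111.32)² + (0.0000·90.98)²) = √(8.506462 + 0.000000) = 2.9166 km
  E: √((0.0570·111.32)² + (0.0470·90.98)²) = √(40.262071 + 18.284689) = 7.6516 km
  → nearest: D (2.9166 km)

Q1→B; Q2→B; Q3→B; Q4→D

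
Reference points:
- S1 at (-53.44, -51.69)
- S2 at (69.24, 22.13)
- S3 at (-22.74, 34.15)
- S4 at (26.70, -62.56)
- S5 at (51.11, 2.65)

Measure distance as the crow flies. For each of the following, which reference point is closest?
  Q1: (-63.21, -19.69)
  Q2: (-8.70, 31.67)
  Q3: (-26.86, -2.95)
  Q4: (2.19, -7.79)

Q1→S1; Q2→S3; Q3→S3; Q4→S3

Q1 at (-63.21, -19.69):
  S1: 33.46
  S2: 138.90
  S3: 67.35
  S4: 99.61
  S5: 116.48
  → nearest: S1 (33.46)
Q2 at (-8.70, 31.67):
  S1: 94.61
  S2: 78.52
  S3: 14.26
  S4: 100.66
  S5: 66.48
  → nearest: S3 (14.26)
Q3 at (-26.86, -2.95):
  S1: 55.52
  S2: 99.32
  S3: 37.33
  S4: 80.14
  S5: 78.17
  → nearest: S3 (37.33)
Q4 at (2.19, -7.79):
  S1: 70.87
  S2: 73.42
  S3: 48.79
  S4: 60.00
  S5: 50.02
  → nearest: S3 (48.79)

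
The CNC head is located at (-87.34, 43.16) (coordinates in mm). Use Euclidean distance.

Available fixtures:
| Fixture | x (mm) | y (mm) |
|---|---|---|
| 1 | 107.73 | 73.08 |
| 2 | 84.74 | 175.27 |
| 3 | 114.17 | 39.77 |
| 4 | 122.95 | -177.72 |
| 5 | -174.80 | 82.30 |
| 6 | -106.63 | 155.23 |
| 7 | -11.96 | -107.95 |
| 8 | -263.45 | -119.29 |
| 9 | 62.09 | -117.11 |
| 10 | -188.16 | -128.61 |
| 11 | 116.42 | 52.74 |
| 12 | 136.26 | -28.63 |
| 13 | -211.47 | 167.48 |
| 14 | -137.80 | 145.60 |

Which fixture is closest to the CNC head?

5

Distances from (-87.34, 43.16):
1: 197.35 mm
2: 216.94 mm
3: 201.54 mm
4: 304.98 mm
5: 95.82 mm
6: 113.72 mm
7: 168.87 mm
8: 239.59 mm
9: 219.13 mm
10: 199.17 mm
11: 203.99 mm
12: 234.84 mm
13: 175.68 mm
14: 114.19 mm
Minimum: 5 at 95.82 mm.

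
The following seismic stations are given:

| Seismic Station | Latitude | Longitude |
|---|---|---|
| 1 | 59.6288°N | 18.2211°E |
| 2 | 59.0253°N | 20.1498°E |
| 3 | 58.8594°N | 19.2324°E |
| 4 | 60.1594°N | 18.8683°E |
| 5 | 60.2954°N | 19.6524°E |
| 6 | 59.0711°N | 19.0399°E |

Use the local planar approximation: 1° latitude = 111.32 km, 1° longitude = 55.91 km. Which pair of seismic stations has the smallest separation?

Pairwise distances:
1–2: 127.0490 km
1–3: 102.6296 km
1–4: 69.2690 km
1–5: 109.1346 km
1–6: 77.1365 km
2–3: 54.5153 km
2–4: 145.1623 km
2–5: 144.0965 km
2–6: 62.2636 km
3–4: 146.1408 km
3–5: 161.5710 km
3–6: 25.9078 km
4–5: 46.3796 km
4–6: 121.5289 km
5–6: 140.5255 km
Closest pair: 3–6 at 25.9078 km.

3 and 6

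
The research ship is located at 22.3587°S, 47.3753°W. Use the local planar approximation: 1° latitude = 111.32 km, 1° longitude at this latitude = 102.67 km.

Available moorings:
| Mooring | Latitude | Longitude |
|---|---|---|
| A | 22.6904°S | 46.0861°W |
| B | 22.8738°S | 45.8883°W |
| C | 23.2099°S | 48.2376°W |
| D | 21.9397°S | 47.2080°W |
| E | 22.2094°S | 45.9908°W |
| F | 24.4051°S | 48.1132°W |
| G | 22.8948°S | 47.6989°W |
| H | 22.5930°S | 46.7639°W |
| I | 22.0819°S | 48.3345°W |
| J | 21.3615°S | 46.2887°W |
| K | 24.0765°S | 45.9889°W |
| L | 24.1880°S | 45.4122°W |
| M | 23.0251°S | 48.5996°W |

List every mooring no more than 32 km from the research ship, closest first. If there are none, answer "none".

none

Distances from 22.3587°S, 47.3753°W:
A: √((-0.3317·111.32)² + (1.2892·102.67)²) = √(1363.444104 + 17519.742459) = 137.4161 km
B: √((-0.5151·111.32)² + (1.4870·102.67)²) = √(3287.982483 + 23308.217449) = 163.0834 km
C: √((-0.8512·111.32)² + (-0.8623·102.67)²) = √(8978.620699 + 7837.975403) = 129.6788 km
D: √((0.4190·111.32)² + (0.1673·102.67)²) = √(2175.576912 + 295.038714) = 49.7053 km
E: √((0.1493·111.32)² + (1.3845·102.67)²) = √(276.226926 + 20205.660156) = 143.1149 km
F: √((-2.0464·111.32)² + (-0.7379·102.67)²) = √(51895.231016 + 5739.606843) = 240.0726 km
G: √((-0.5361·111.32)² + (-0.3236·102.67)²) = √(3561.541505 + 1103.834973) = 68.3036 km
H: √((-0.2343·111.32)² + (0.6114·102.67)²) = √(680.285121 + 3940.378972) = 67.9755 km
I: √((0.2768·111.32)² + (-0.9592·102.67)²) = √(949.464141 + 9698.519967) = 103.1891 km
J: √((0.9972·111.32)² + (1.0866·102.67)²) = √(12322.843557 + 12445.906254) = 157.3809 km
K: √((-1.7178·111.32)² + (1.3864·102.67)²) = √(36567.190320 + 20261.156143) = 238.3870 km
L: √((-1.8293·111.32)² + (1.9631·102.67)²) = √(41468.303087 + 40622.997881) = 286.5158 km
M: √((-0.6664·111.32)² + (-1.2243·102.67)²) = √(5503.213631 + 15800.208685) = 145.9569 km
Threshold 32 km: none within range.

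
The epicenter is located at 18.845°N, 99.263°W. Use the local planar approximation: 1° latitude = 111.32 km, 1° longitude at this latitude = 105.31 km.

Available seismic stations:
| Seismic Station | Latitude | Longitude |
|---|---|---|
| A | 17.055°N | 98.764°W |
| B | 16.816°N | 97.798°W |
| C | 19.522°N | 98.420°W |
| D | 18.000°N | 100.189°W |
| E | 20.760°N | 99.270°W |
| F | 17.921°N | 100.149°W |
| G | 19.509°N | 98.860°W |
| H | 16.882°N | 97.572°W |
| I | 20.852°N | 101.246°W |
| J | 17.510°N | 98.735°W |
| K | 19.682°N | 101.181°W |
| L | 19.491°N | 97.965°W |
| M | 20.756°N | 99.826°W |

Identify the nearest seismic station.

G

Distances from 18.845°N, 99.263°W:
A: √((-1.790·111.32)² + (0.499·105.31)²) = √(39705.66346 + 2761.46992) = 206.076 km
B: √((-2.029·111.32)² + (1.465·105.31)²) = √(51016.47991 + 23802.05612) = 273.530 km
C: √((0.677·111.32)² + (0.843·105.31)²) = √(5679.67823 + 7881.23677) = 116.451 km
D: √((-0.845·111.32)² + (-0.926·105.31)²) = √(8848.29948 + 9509.57699) = 135.491 km
E: √((1.915·111.32)² + (-0.007·105.31)²) = √(45444.77441 + 0.54342) = 213.179 km
F: √((-0.924·111.32)² + (-0.886·105.31)²) = √(10580.11377 + 8705.75958) = 138.874 km
G: √((0.664·111.32)² + (0.403·105.31)²) = √(5463.64602 + 1801.14766) = 85.234 km
H: √((-1.963·111.32)² + (1.691·105.31)²) = √(47751.49737 + 31712.20503) = 281.893 km
I: √((2.007·111.32)² + (-1.983·105.31)²) = √(49916.15680 + 43609.85613) = 305.820 km
J: √((-1.335·111.32)² + (0.528·105.31)²) = √(22085.58599 + 3091.76923) = 158.674 km
K: √((0.837·111.32)² + (-1.918·105.31)²) = √(8681.55081 + 40797.77056) = 222.439 km
L: √((0.646·111.32)² + (1.298·105.31)²) = √(5171.43930 + 18684.80675) = 154.455 km
M: √((1.911·111.32)² + (-0.563·105.31)²) = √(45255.12507 + 3515.24837) = 220.840 km
Minimum: G at 85.234 km.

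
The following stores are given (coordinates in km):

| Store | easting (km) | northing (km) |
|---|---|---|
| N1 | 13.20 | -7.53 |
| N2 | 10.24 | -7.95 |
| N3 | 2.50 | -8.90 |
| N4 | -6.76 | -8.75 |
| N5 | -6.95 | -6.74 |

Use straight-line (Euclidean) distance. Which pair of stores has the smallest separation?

N4 and N5

Pairwise distances:
N4–N5: √((-0.19)² + (2.01)²) = √(0.0361 + 4.0401) = 2.02 km
N1–N2: √((-2.96)² + (-0.42)²) = √(8.7616 + 0.1764) = 2.99 km
N2–N3: √((-7.74)² + (-0.95)²) = √(59.9076 + 0.9025) = 7.80 km
N3–N4: √((-9.26)² + (0.15)²) = √(85.7476 + 0.0225) = 9.26 km
N3–N5: √((-9.45)² + (2.16)²) = √(89.3025 + 4.6656) = 9.69 km
N1–N3: √((-10.70)² + (-1.37)²) = √(114.4900 + 1.8769) = 10.79 km
N2–N4: √((-17.00)² + (-0.80)²) = √(289.0000 + 0.6400) = 17.02 km
N2–N5: √((-17.19)² + (1.21)²) = √(295.4961 + 1.4641) = 17.23 km
N1–N4: √((-19.96)² + (-1.22)²) = √(398.4016 + 1.4884) = 20.00 km
N1–N5: √((-20.15)² + (0.79)²) = √(406.0225 + 0.6241) = 20.17 km
Closest pair: N4–N5 at 2.02 km.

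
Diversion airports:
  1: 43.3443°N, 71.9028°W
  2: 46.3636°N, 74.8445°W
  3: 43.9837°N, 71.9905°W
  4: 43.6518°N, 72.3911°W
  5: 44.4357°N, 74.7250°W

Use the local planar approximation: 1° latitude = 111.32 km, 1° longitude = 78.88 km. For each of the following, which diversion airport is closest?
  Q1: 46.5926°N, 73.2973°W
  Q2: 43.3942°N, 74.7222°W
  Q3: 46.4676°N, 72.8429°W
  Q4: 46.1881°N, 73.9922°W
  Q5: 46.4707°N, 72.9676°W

Q1→2; Q2→5; Q3→2; Q4→2; Q5→2

Q1 at 46.5926°N, 73.2973°W:
  1: 377.9612 km
  2: 124.6771 km
  3: 308.1736 km
  4: 335.0829 km
  5: 265.2047 km
  → nearest: 2 (124.6771 km)
Q2 at 43.3942°N, 74.7222°W:
  1: 222.4636 km
  2: 330.6943 km
  3: 225.2477 km
  4: 186.0998 km
  5: 115.9400 km
  → nearest: 5 (115.9400 km)
Q3 at 46.4676°N, 72.8429°W:
  1: 355.5058 km
  2: 158.3101 km
  3: 284.5653 km
  4: 315.4743 km
  5: 270.5602 km
  → nearest: 2 (158.3101 km)
Q4 at 46.1881°N, 73.9922°W:
  1: 356.9043 km
  2: 70.0105 km
  3: 291.8024 km
  4: 309.3004 km
  5: 203.4609 km
  → nearest: 2 (70.0105 km)
Q5 at 46.4707°N, 72.9676°W:
  1: 358.0224 km
  2: 148.5291 km
  3: 287.3810 km
  4: 317.0778 km
  5: 265.5846 km
  → nearest: 2 (148.5291 km)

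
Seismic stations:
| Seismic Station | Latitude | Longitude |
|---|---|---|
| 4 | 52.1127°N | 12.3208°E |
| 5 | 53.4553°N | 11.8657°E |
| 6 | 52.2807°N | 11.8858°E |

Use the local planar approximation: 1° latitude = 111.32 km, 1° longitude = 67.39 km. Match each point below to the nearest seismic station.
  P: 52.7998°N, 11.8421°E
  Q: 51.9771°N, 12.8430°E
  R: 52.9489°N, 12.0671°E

P→6; Q→4; R→5

P at 52.7998°N, 11.8421°E:
  4: √((-0.6871·111.32)² + (0.4787·67.39)²) = √(5850.409861 + 1040.681341) = 83.0126 km
  5: √((0.6555·111.32)² + (0.0236·67.39)²) = √(5324.658844 + 2.529385) = 72.9876 km
  6: √((-0.5191·111.32)² + (0.0437·67.39)²) = √(3339.246297 + 8.672689) = 57.8612 km
  → nearest: 6 (57.8612 km)
Q at 51.9771°N, 12.8430°E:
  4: √((0.1356·111.32)² + (-0.5222·67.39)²) = √(227.858783 + 1238.410563) = 38.2919 km
  5: √((1.4782·111.32)² + (-0.9773·67.39)²) = √(27077.763529 + 4337.572135) = 177.2437 km
  6: √((0.3036·111.32)² + (-0.9572·67.39)²) = √(1142.220446 + 4160.986365) = 72.8231 km
  → nearest: 4 (38.2919 km)
R at 52.9489°N, 12.0671°E:
  4: √((-0.8362·111.32)² + (0.2537·67.39)²) = √(8664.963183 + 292.302041) = 94.6428 km
  5: √((0.5064·111.32)² + (-0.2014·67.39)²) = √(3177.852894 + 184.208576) = 57.9833 km
  6: √((-0.6682·111.32)² + (-0.1813·67.39)²) = √(5532.983026 + 149.274808) = 75.3808 km
  → nearest: 5 (57.9833 km)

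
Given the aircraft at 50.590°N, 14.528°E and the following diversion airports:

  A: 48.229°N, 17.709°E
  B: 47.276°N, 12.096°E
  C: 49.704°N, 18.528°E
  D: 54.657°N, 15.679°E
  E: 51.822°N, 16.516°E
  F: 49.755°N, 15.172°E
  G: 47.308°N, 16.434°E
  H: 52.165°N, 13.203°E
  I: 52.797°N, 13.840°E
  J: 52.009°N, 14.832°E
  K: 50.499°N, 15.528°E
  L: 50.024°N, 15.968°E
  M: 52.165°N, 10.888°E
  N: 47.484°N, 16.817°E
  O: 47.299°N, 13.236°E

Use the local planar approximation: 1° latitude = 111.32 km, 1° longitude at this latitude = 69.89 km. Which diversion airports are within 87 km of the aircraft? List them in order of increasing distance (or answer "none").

Distances from 50.590°N, 14.528°E:
A: √((-2.361·111.32)² + (3.181·69.89)²) = √(69077.77962 + 49426.22242) = 344.244 km
B: √((-3.314·111.32)² + (-2.432·69.89)²) = √(136097.89355 + 28890.64396) = 406.188 km
C: √((-0.886·111.32)² + (4.000·69.89)²) = √(9727.78222 + 78153.79360) = 296.448 km
D: √((4.067·111.32)² + (1.151·69.89)²) = √(204972.09505 + 6471.13899) = 459.830 km
E: √((1.232·111.32)² + (1.988·69.89)²) = √(18809.09115 + 19304.69040) = 195.228 km
F: √((-0.835·111.32)² + (0.644·69.89)²) = √(8640.11148 + 2025.82448) = 103.276 km
G: √((-3.282·111.32)² + (1.906·69.89)²) = √(133482.25927 + 17744.99468) = 388.879 km
H: √((1.575·111.32)² + (-1.325·69.89)²) = √(30740.25824 + 8575.54712) = 198.282 km
I: √((2.207·111.32)² + (-0.688·69.89)²) = √(60360.25442 + 2312.10183) = 250.344 km
J: √((1.419·111.32)² + (0.304·69.89)²) = √(24952.33464 + 451.41631) = 159.386 km
K: √((-0.091·111.32)² + (1.000·69.89)²) = √(102.61933 + 4884.61210) = 70.620 km
L: √((-0.566·111.32)² + (1.440·69.89)²) = √(3969.89717 + 10128.73165) = 118.738 km
M: √((1.575·111.32)² + (-3.640·69.89)²) = √(30740.25824 + 64719.15648) = 308.965 km
N: √((-3.106·111.32)² + (2.289·69.89)²) = √(119549.92228 + 25593.02767) = 380.976 km
O: √((-3.291·111.32)² + (-1.292·69.89)²) = √(134215.34124 + 8153.70713) = 377.318 km
Threshold 87 km: K (70.620 km) is within range.

K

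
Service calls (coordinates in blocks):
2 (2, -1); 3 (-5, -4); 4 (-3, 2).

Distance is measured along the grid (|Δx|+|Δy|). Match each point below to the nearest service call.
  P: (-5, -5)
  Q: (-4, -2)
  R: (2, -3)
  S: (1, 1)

P→3; Q→3; R→2; S→2

P at (-5, -5):
  2: 11 blocks
  3: 1 blocks
  4: 9 blocks
  → nearest: 3 (1 blocks)
Q at (-4, -2):
  2: 7 blocks
  3: 3 blocks
  4: 5 blocks
  → nearest: 3 (3 blocks)
R at (2, -3):
  2: 2 blocks
  3: 8 blocks
  4: 10 blocks
  → nearest: 2 (2 blocks)
S at (1, 1):
  2: 3 blocks
  3: 11 blocks
  4: 5 blocks
  → nearest: 2 (3 blocks)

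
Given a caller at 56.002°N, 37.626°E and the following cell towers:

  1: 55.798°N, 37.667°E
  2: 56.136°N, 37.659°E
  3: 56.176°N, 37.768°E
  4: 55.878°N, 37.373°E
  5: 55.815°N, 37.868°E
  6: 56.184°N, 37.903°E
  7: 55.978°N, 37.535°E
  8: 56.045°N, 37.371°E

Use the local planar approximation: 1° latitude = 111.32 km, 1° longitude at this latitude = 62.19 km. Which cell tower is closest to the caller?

7

Distances from 56.002°N, 37.626°E:
1: 22.852 km
2: 15.057 km
3: 21.288 km
4: 20.931 km
5: 25.687 km
6: 26.594 km
7: 6.258 km
8: 16.565 km
Minimum: 7 at 6.258 km.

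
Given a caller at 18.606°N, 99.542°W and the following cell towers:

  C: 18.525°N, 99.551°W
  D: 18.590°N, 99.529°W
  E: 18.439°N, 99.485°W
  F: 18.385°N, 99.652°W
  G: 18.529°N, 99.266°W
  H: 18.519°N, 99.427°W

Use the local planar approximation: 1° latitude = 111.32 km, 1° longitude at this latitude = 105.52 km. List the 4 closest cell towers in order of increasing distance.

D, C, H, E

Distances from 18.606°N, 99.542°W:
C: 9.067 km
D: 2.248 km
E: 19.539 km
F: 27.202 km
G: 30.359 km
H: 15.526 km
Sorted: D (2.248 km) < C (9.067 km) < H (15.526 km) < E (19.539 km) < F (27.202 km) < G (30.359 km)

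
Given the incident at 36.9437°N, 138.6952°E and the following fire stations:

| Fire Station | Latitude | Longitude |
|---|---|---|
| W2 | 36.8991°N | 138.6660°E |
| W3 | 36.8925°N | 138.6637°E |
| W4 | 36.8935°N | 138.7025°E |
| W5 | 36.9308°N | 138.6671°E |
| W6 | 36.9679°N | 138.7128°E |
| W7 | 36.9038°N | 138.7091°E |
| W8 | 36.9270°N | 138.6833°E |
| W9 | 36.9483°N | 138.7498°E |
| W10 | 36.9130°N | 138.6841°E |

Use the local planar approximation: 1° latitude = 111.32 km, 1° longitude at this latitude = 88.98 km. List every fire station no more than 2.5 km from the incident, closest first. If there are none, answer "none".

Distances from 36.9437°N, 138.6952°E:
W2: 5.6036 km
W3: 6.3515 km
W4: 5.6259 km
W5: 2.8834 km
W6: 3.1161 km
W7: 4.6107 km
W8: 2.1394 km
W9: 4.8852 km
W10: 3.5574 km
Threshold 2.5 km: W8 (2.1394 km) is within range.

W8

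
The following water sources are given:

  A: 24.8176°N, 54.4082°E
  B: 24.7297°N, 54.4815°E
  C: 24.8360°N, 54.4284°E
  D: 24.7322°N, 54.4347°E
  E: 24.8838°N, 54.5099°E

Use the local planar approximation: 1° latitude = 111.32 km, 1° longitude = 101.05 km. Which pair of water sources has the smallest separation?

Pairwise distances:
A–C: 2.8917 km
B–D: 4.7373 km
C–E: 9.8050 km
A–D: 9.8767 km
C–D: 11.5725 km
A–B: 12.2723 km
A–E: 12.6460 km
B–C: 12.9930 km
B–E: 17.3928 km
D–E: 18.5080 km
Closest pair: A–C at 2.8917 km.

A and C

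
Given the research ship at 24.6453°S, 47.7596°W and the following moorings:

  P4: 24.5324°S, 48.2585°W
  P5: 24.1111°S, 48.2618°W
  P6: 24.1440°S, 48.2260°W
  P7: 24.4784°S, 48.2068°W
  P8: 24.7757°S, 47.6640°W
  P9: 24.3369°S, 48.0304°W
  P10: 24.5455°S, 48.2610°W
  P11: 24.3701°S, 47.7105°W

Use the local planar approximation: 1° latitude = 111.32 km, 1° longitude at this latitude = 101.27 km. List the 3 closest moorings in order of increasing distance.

P8, P11, P9

Distances from 24.6453°S, 47.7596°W:
P4: 52.0633 km
P5: 78.2487 km
P6: 73.1099 km
P7: 48.9509 km
P8: 17.4484 km
P9: 43.9397 km
P10: 51.9780 km
P11: 31.0362 km
Sorted: P8 (17.4484 km) < P11 (31.0362 km) < P9 (43.9397 km) < P7 (48.9509 km) < P10 (51.9780 km) < …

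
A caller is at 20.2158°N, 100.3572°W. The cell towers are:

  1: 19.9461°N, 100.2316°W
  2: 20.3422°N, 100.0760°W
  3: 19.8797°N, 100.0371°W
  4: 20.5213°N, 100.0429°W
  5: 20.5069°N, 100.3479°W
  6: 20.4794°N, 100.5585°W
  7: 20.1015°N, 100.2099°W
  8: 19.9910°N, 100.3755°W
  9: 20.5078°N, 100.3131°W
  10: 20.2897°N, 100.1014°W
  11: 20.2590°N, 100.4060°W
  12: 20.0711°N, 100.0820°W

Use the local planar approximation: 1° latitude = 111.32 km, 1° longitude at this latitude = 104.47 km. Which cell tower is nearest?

Distances from 20.2158°N, 100.3572°W:
1: √((-0.2697·111.32)² + (0.1256·104.47)²) = √(901.380769 + 172.171978) = 32.7651 km
2: √((0.1264·111.32)² + (0.2812·104.47)²) = √(197.988763 + 863.006014) = 32.5729 km
3: √((-0.3361·111.32)² + (0.3201·104.47)²) = √(1399.856184 + 1118.290248) = 50.1811 km
4: √((0.3055·111.32)² + (0.3143·104.47)²) = √(1156.561748 + 1078.132037) = 47.2725 km
5: √((0.2911·111.32)² + (0.0093·104.47)²) = √(1050.100357 + 0.943950) = 32.4198 km
6: √((0.2636·111.32)² + (-0.2013·104.47)²) = √(861.067519 + 442.252951) = 36.1015 km
7: √((-0.1143·111.32)² + (0.1473·104.47)²) = √(161.897020 + 236.803809) = 19.9675 km
8: √((-0.2248·111.32)² + (-0.0183·104.47)²) = √(626.237412 + 3.654983) = 25.0977 km
9: √((0.2920·111.32)² + (0.0441·104.47)²) = √(1056.603630 + 21.225619) = 32.8303 km
10: √((0.0739·111.32)² + (0.2558·104.47)²) = √(67.676092 + 714.141497) = 27.9610 km
11: √((0.0432·111.32)² + (-0.0488·104.47)²) = √(23.126712 + 25.990991) = 7.0084 km
12: √((-0.1447·111.32)² + (0.2752·104.47)²) = √(259.467793 + 826.570780) = 32.9551 km
Minimum: 11 at 7.0084 km.

11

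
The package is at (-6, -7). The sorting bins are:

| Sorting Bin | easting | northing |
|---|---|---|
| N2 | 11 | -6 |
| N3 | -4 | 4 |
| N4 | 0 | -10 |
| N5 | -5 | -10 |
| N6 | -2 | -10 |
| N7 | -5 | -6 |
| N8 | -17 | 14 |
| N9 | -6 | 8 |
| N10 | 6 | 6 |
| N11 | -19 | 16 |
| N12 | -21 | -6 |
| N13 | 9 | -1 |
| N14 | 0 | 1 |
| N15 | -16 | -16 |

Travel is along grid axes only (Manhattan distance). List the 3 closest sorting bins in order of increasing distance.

Distances from (-6, -7):
N2: 18
N3: 13
N4: 9
N5: 4
N6: 7
N7: 2
N8: 32
N9: 15
N10: 25
N11: 36
N12: 16
N13: 21
N14: 14
N15: 19
Sorted: N7 (2) < N5 (4) < N6 (7) < N4 (9) < N3 (13) < …

N7, N5, N6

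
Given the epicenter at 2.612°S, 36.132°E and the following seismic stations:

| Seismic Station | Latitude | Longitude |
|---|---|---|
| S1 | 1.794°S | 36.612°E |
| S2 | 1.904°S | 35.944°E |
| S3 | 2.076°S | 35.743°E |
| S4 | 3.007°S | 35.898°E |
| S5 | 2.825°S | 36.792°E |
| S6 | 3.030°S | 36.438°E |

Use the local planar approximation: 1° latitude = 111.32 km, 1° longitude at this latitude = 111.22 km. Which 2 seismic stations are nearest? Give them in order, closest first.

Distances from 2.612°S, 36.132°E:
S1: √((0.818·111.32)² + (0.480·111.22)²) = √(8291.87989 + 2850.02229) = 105.555 km
S2: √((0.708·111.32)² + (-0.188·111.22)²) = √(6211.73487 + 437.20134) = 81.541 km
S3: √((0.536·111.32)² + (-0.389·111.22)²) = √(3560.21294 + 1871.82388) = 73.702 km
S4: √((-0.395·111.32)² + (-0.234·111.22)²) = √(1933.48402 + 677.32561) = 51.096 km
S5: √((-0.213·111.32)² + (0.660·111.22)²) = √(562.21911 + 5388.32339) = 77.140 km
S6: √((-0.418·111.32)² + (0.306·111.22)²) = √(2165.20469 + 1158.26687) = 57.650 km
Sorted: S4 (51.096 km) < S6 (57.650 km) < S3 (73.702 km) < S5 (77.140 km) < …

S4, S6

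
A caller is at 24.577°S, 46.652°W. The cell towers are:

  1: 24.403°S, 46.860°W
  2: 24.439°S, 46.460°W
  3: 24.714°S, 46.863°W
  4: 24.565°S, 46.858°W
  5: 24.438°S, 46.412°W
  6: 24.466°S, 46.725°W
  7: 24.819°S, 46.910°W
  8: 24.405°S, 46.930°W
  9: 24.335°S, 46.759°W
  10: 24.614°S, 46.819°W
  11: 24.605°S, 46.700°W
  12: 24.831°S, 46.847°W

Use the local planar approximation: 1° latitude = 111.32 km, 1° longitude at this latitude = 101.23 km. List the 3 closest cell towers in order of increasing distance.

Distances from 24.577°S, 46.652°W:
1: √((0.174·111.32)² + (-0.208·101.23)²) = √(375.18450 + 443.34840) = 28.610 km
2: √((0.138·111.32)² + (0.192·101.23)²) = √(235.99596 + 377.76432) = 24.774 km
3: √((-0.137·111.32)² + (-0.211·101.23)²) = √(232.58812 + 456.22952) = 26.245 km
4: √((0.012·111.32)² + (-0.206·101.23)²) = √(1.78447 + 434.86346) = 20.896 km
5: √((0.139·111.32)² + (0.240·101.23)²) = √(239.42858 + 590.25674) = 28.804 km
6: √((0.111·111.32)² + (-0.073·101.23)²) = √(152.68359 + 54.60900) = 14.398 km
7: √((-0.242·111.32)² + (-0.258·101.23)²) = √(725.73343 + 682.11545) = 37.521 km
8: √((0.172·111.32)² + (-0.278·101.23)²) = √(366.60914 + 791.96879) = 34.038 km
9: √((0.242·111.32)² + (-0.107·101.23)²) = √(725.73343 + 117.32378) = 29.035 km
10: √((-0.037·111.32)² + (-0.167·101.23)²) = √(16.96484 + 285.79289) = 17.400 km
11: √((-0.028·111.32)² + (-0.048·101.23)²) = √(9.71544 + 23.61027) = 5.773 km
12: √((-0.254·111.32)² + (-0.195·101.23)²) = √(799.49146 + 389.66168) = 34.484 km
Sorted: 11 (5.773 km) < 6 (14.398 km) < 10 (17.400 km) < 4 (20.896 km) < 2 (24.774 km) < …

11, 6, 10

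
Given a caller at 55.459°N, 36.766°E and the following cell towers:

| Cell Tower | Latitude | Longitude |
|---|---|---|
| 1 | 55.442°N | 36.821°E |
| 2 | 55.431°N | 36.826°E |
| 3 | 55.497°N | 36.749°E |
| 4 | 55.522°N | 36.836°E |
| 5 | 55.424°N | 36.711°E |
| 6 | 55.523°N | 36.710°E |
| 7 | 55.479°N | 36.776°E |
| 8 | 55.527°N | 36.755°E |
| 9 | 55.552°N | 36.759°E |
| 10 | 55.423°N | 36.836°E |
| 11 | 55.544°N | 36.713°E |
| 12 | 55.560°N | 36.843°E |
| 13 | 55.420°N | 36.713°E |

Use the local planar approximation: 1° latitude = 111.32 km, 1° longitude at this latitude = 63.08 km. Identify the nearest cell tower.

7

Distances from 55.459°N, 36.766°E:
1: √((-0.017·111.32)² + (0.055·63.08)²) = √(3.58133 + 12.03674) = 3.952 km
2: √((-0.028·111.32)² + (0.060·63.08)²) = √(9.71544 + 14.32471) = 4.903 km
3: √((0.038·111.32)² + (-0.017·63.08)²) = √(17.89425 + 1.14996) = 4.364 km
4: √((0.063·111.32)² + (0.070·63.08)²) = √(49.18441 + 19.49752) = 8.287 km
5: √((-0.035·111.32)² + (-0.055·63.08)²) = √(15.18037 + 12.03674) = 5.217 km
6: √((0.064·111.32)² + (-0.056·63.08)²) = √(50.75822 + 12.47841) = 7.952 km
7: √((0.020·111.32)² + (0.010·63.08)²) = √(4.95686 + 0.39791) = 2.314 km
8: √((0.068·111.32)² + (-0.011·63.08)²) = √(57.30127 + 0.48147) = 7.601 km
9: √((0.093·111.32)² + (-0.007·63.08)²) = √(107.17964 + 0.19498) = 10.362 km
10: √((-0.036·111.32)² + (0.070·63.08)²) = √(16.06022 + 19.49752) = 5.963 km
11: √((0.085·111.32)² + (-0.053·63.08)²) = √(89.53323 + 11.17725) = 10.035 km
12: √((0.101·111.32)² + (0.077·63.08)²) = √(126.41224 + 23.59200) = 12.248 km
13: √((-0.039·111.32)² + (-0.053·63.08)²) = √(18.84845 + 11.17725) = 5.480 km
Minimum: 7 at 2.314 km.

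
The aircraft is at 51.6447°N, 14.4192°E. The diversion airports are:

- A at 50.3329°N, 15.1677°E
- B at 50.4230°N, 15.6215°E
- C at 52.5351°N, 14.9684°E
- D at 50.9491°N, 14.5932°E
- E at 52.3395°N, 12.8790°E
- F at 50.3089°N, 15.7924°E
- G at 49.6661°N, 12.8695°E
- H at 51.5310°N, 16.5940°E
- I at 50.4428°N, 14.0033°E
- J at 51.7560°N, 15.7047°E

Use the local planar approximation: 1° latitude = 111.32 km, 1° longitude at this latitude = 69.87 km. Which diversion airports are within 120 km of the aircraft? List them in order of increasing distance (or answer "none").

Distances from 51.6447°N, 14.4192°E:
A: √((-1.3118·111.32)² + (0.7485·69.87)²) = √(21324.637067 + 2735.048902) = 155.1118 km
B: √((-1.2217·111.32)² + (1.2023·69.87)²) = √(18495.903168 + 7056.789790) = 159.8521 km
C: √((0.8904·111.32)² + (0.5492·69.87)²) = √(9824.641183 + 1472.456738) = 106.2878 km
D: √((-0.6956·111.32)² + (0.1740·69.87)²) = √(5996.054091 + 147.801888) = 78.3828 km
E: √((0.6948·111.32)² + (-1.5402·69.87)²) = √(5982.270063 + 11580.724355) = 132.5254 km
F: √((-1.3358·111.32)² + (1.3732·69.87)²) = √(22112.063536 + 9205.535900) = 176.9678 km
G: √((-1.9786·111.32)² + (-1.5497·69.87)²) = √(48513.477316 + 11724.025452) = 245.4333 km
H: √((-0.1137·111.32)² + (2.1748·69.87)²) = √(160.201775 + 23089.798087) = 152.4795 km
I: √((-1.2019·111.32)² + (-0.4159·69.87)²) = √(17901.237961 + 844.421587) = 136.9148 km
J: √((0.1113·111.32)² + (1.2855·69.87)²) = √(153.510018 + 8067.252466) = 90.6684 km
Threshold 120 km: D (78.3828 km), J (90.6684 km), C (106.2878 km) are within range.

D, J, C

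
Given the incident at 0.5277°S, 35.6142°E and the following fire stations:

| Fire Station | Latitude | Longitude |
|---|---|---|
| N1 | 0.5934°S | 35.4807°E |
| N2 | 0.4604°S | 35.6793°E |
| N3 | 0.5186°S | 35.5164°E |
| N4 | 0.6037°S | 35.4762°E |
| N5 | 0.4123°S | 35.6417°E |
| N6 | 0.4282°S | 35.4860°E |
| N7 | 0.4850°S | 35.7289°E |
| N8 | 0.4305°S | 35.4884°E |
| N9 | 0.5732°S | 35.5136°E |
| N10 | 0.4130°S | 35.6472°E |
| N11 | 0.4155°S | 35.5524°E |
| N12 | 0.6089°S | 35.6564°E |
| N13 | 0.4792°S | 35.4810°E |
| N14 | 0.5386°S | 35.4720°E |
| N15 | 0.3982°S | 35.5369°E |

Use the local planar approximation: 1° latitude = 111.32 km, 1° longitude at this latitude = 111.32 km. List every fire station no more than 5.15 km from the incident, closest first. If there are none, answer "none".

none

Distances from 0.5277°S, 35.6142°E:
N1: √((-0.0657·111.32)² + (-0.1335·111.32)²) = √(53.490559 + 220.855860) = 16.5634 km
N2: √((0.0673·111.32)² + (0.0651·111.32)²) = √(56.127607 + 52.518023) = 10.4233 km
N3: √((0.0091·111.32)² + (-0.0978·111.32)²) = √(1.026193 + 118.528859) = 10.9341 km
N4: √((-0.0760·111.32)² + (-0.1380·111.32)²) = √(71.577015 + 235.995960) = 17.5378 km
N5: √((0.1154·111.32)² + (0.0275·111.32)²) = √(165.028143 + 9.371558) = 13.2060 km
N6: √((0.0995·111.32)² + (-0.1282·111.32)²) = √(122.685308 + 203.667834) = 18.0652 km
N7: √((0.0427·111.32)² + (0.1147·111.32)²) = √(22.594469 + 163.032141) = 13.6245 km
N8: √((0.0972·111.32)² + (-0.1258·111.32)²) = √(117.078979 + 196.113584) = 17.6972 km
N9: √((-0.0455·111.32)² + (-0.1006·111.32)²) = √(25.654833 + 125.412942) = 12.2910 km
N10: √((0.1147·111.32)² + (0.0330·111.32)²) = √(163.032141 + 13.495043) = 13.2864 km
N11: √((0.1122·111.32)² + (-0.0618·111.32)²) = √(156.002698 + 47.328566) = 14.2594 km
N12: √((-0.0812·111.32)² + (0.0422·111.32)²) = √(81.706847 + 22.068423) = 10.1870 km
N13: √((0.0485·111.32)² + (-0.1332·111.32)²) = √(29.149417 + 219.864365) = 15.7802 km
N14: √((-0.0109·111.32)² + (-0.1422·111.32)²) = √(1.472310 + 250.579529) = 15.8761 km
N15: √((0.1295·111.32)² + (-0.0773·111.32)²) = √(207.819326 + 74.046645) = 16.7889 km
Threshold 5.15 km: none within range.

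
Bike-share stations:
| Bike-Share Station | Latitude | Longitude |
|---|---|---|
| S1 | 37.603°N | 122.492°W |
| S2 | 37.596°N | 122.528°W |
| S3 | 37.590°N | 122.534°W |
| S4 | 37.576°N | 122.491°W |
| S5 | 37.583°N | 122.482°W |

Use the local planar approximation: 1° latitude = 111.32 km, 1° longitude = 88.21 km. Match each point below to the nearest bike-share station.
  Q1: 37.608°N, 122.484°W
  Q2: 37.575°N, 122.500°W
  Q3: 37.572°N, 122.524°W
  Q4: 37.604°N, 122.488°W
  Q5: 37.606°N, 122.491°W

Q1→S1; Q2→S4; Q3→S3; Q4→S1; Q5→S1

Q1 at 37.608°N, 122.484°W:
  S1: 0.899 km
  S2: 4.105 km
  S3: 4.844 km
  S4: 3.615 km
  S5: 2.789 km
  → nearest: S1 (0.899 km)
Q2 at 37.575°N, 122.500°W:
  S1: 3.196 km
  S2: 3.401 km
  S3: 3.433 km
  S4: 0.802 km
  S5: 1.820 km
  → nearest: S4 (0.802 km)
Q3 at 37.572°N, 122.524°W:
  S1: 4.458 km
  S2: 2.695 km
  S3: 2.189 km
  S4: 2.945 km
  S5: 3.902 km
  → nearest: S3 (2.189 km)
Q4 at 37.604°N, 122.488°W:
  S1: 0.370 km
  S2: 3.639 km
  S3: 4.347 km
  S4: 3.128 km
  S5: 2.397 km
  → nearest: S1 (0.370 km)
Q5 at 37.606°N, 122.491°W:
  S1: 0.345 km
  S2: 3.448 km
  S3: 4.190 km
  S4: 3.340 km
  S5: 2.681 km
  → nearest: S1 (0.345 km)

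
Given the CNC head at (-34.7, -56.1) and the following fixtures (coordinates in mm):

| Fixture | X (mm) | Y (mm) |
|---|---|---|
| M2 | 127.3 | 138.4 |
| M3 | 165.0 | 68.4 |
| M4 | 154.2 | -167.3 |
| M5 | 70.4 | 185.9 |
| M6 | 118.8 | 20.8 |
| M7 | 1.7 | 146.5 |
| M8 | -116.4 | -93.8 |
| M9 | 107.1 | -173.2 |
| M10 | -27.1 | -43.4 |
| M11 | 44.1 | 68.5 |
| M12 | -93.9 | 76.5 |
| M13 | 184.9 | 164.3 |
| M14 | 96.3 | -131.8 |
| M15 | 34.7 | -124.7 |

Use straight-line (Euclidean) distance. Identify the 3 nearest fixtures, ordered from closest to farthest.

Distances from (-34.7, -56.1):
M2: √((162.0)² + (194.5)²) = √(26244.000 + 37830.250) = 253.1 mm
M3: √((199.7)² + (124.5)²) = √(39880.090 + 15500.250) = 235.3 mm
M4: √((188.9)² + (-111.2)²) = √(35683.210 + 12365.440) = 219.2 mm
M5: √((105.1)² + (242.0)²) = √(11046.010 + 58564.000) = 263.8 mm
M6: √((153.5)² + (76.9)²) = √(23562.250 + 5913.610) = 171.7 mm
M7: √((36.4)² + (202.6)²) = √(1324.960 + 41046.760) = 205.8 mm
M8: √((-81.7)² + (-37.7)²) = √(6674.890 + 1421.290) = 90.0 mm
M9: √((141.8)² + (-117.1)²) = √(20107.240 + 13712.410) = 183.9 mm
M10: √((7.6)² + (12.7)²) = √(57.760 + 161.290) = 14.8 mm
M11: √((78.8)² + (124.6)²) = √(6209.440 + 15525.160) = 147.4 mm
M12: √((-59.2)² + (132.6)²) = √(3504.640 + 17582.760) = 145.2 mm
M13: √((219.6)² + (220.4)²) = √(48224.160 + 48576.160) = 311.1 mm
M14: √((131.0)² + (-75.7)²) = √(17161.000 + 5730.490) = 151.3 mm
M15: √((69.4)² + (-68.6)²) = √(4816.360 + 4705.960) = 97.6 mm
Sorted: M10 (14.8 mm) < M8 (90.0 mm) < M15 (97.6 mm) < M12 (145.2 mm) < M11 (147.4 mm) < …

M10, M8, M15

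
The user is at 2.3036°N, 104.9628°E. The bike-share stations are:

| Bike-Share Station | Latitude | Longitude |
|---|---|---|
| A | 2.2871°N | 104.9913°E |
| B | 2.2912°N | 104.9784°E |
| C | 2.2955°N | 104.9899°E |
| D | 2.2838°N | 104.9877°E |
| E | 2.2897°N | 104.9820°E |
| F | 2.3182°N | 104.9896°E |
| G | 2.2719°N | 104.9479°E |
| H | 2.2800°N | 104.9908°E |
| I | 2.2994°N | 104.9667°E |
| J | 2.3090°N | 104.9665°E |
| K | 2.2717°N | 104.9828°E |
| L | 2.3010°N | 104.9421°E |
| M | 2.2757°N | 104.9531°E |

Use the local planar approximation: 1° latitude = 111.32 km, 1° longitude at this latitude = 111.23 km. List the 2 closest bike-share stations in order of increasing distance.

I, J

Distances from 2.3036°N, 104.9628°E:
A: 3.6637 km
B: 2.2173 km
C: 3.1463 km
D: 3.5396 km
E: 2.6373 km
F: 3.3952 km
G: 3.8987 km
H: 4.0745 km
I: 0.6378 km
J: 0.7285 km
K: 4.1904 km
L: 2.3206 km
M: 3.2879 km
Sorted: I (0.6378 km) < J (0.7285 km) < B (2.2173 km) < L (2.3206 km) < …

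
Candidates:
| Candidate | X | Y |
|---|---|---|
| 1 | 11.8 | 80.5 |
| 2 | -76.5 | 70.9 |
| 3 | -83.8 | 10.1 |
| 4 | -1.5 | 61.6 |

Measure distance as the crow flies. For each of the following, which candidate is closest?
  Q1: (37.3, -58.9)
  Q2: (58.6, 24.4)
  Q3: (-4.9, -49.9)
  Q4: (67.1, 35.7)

Q1 at (37.3, -58.9):
  1: 141.7
  2: 172.6
  3: 139.4
  4: 126.6
  → nearest: 4 (126.6)
Q2 at (58.6, 24.4):
  1: 73.1
  2: 142.9
  3: 143.1
  4: 70.7
  → nearest: 4 (70.7)
Q3 at (-4.9, -49.9):
  1: 131.5
  2: 140.4
  3: 99.1
  4: 111.6
  → nearest: 3 (99.1)
Q4 at (67.1, 35.7):
  1: 71.2
  2: 147.9
  3: 153.1
  4: 73.3
  → nearest: 1 (71.2)

Q1→4; Q2→4; Q3→3; Q4→1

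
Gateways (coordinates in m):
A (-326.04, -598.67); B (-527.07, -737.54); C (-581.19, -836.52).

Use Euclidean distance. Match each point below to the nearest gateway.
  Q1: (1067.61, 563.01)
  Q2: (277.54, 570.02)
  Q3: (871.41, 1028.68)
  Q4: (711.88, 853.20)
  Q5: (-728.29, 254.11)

Q1 at (1067.61, 563.01):
  A: √((-1393.65)² + (-1161.68)²) = √(1942260.3225 + 1349500.4224) = 1814.32 m
  B: √((-1594.68)² + (-1300.55)²) = √(2543004.3024 + 1691430.3025) = 2057.77 m
  C: √((-1648.80)² + (-1399.53)²) = √(2718541.4400 + 1958684.2209) = 2162.69 m
  → nearest: A (1814.32 m)
Q2 at (277.54, 570.02):
  A: √((-603.58)² + (-1168.69)²) = √(364308.8164 + 1365836.3161) = 1315.35 m
  B: √((-804.61)² + (-1307.56)²) = √(647397.2521 + 1709713.1536) = 1535.29 m
  C: √((-858.73)² + (-1406.54)²) = √(737417.2129 + 1978354.7716) = 1647.96 m
  → nearest: A (1315.35 m)
Q3 at (871.41, 1028.68):
  A: √((-1197.45)² + (-1627.35)²) = √(1433886.5025 + 2648268.0225) = 2020.43 m
  B: √((-1398.48)² + (-1766.22)²) = √(1955746.3104 + 3119533.0884) = 2252.84 m
  C: √((-1452.60)² + (-1865.20)²) = √(2110046.7600 + 3478971.0400) = 2364.11 m
  → nearest: A (2020.43 m)
Q4 at (711.88, 853.20):
  A: √((-1037.92)² + (-1451.87)²) = √(1077277.9264 + 2107926.4969) = 1784.71 m
  B: √((-1238.95)² + (-1590.74)²) = √(1534997.1025 + 2530453.7476) = 2016.30 m
  C: √((-1293.07)² + (-1689.72)²) = √(1672030.0249 + 2855153.6784) = 2127.72 m
  → nearest: A (1784.71 m)
Q5 at (-728.29, 254.11):
  A: √((402.25)² + (-852.78)²) = √(161805.0625 + 727233.7284) = 942.89 m
  B: √((201.22)² + (-991.65)²) = √(40489.4884 + 983369.7225) = 1011.86 m
  C: √((147.10)² + (-1090.63)²) = √(21638.4100 + 1189473.7969) = 1100.51 m
  → nearest: A (942.89 m)

Q1→A; Q2→A; Q3→A; Q4→A; Q5→A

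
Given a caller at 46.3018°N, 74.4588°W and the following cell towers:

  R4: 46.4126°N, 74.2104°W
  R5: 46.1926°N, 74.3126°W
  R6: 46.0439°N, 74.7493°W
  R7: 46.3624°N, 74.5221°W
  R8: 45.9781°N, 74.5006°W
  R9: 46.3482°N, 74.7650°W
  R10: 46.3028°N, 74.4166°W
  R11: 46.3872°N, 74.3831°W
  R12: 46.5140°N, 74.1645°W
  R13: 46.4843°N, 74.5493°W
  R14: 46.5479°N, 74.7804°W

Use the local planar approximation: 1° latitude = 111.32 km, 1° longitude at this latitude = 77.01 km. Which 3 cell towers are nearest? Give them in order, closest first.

R10, R7, R11

Distances from 46.3018°N, 74.4588°W:
R4: √((0.1108·111.32)² + (0.2484·77.01)²) = √(152.133871 + 365.929506) = 22.7610 km
R5: √((-0.1092·111.32)² + (0.1462·77.01)²) = √(147.771837 + 126.761974) = 16.5691 km
R6: √((-0.2579·111.32)² + (-0.2905·77.01)²) = √(824.231256 + 500.479762) = 36.3966 km
R7: √((0.0606·111.32)² + (-0.0633·77.01)²) = √(45.508408 + 23.763022) = 8.3229 km
R8: √((-0.3237·111.32)² + (-0.0418·77.01)²) = √(1298.469623 + 10.362077) = 36.1778 km
R9: √((0.0464·111.32)² + (-0.3062·77.01)²) = √(26.679787 + 556.038188) = 24.1396 km
R10: √((0.0010·111.32)² + (0.0422·77.01)²) = √(0.012392 + 10.561343) = 3.2517 km
R11: √((0.0854·111.32)² + (0.0757·77.01)²) = √(90.377877 + 33.984901) = 11.1518 km
R12: √((0.2122·111.32)² + (0.2943·77.01)²) = √(558.003797 + 513.658845) = 32.7363 km
R13: √((0.1825·111.32)² + (-0.0905·77.01)²) = √(412.735793 + 48.572606) = 21.4781 km
R14: √((0.2461·111.32)² + (-0.3216·77.01)²) = √(750.532707 + 613.375361) = 36.9311 km
Sorted: R10 (3.2517 km) < R7 (8.3229 km) < R11 (11.1518 km) < R5 (16.5691 km) < R13 (21.4781 km) < …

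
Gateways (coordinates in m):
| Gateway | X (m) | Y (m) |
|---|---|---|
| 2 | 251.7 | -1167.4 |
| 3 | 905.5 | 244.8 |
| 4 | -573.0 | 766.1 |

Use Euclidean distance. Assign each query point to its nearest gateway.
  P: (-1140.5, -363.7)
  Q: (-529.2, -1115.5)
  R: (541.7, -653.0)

P→4; Q→2; R→2

P at (-1140.5, -363.7):
  2: √((1392.2)² + (-803.7)²) = √(1938220.840 + 645933.690) = 1607.5 m
  3: √((2046.0)² + (608.5)²) = √(4186116.000 + 370272.250) = 2134.6 m
  4: √((567.5)² + (1129.8)²) = √(322056.250 + 1276448.040) = 1264.3 m
  → nearest: 4 (1264.3 m)
Q at (-529.2, -1115.5):
  2: √((780.9)² + (-51.9)²) = √(609804.810 + 2693.610) = 782.6 m
  3: √((1434.7)² + (1360.3)²) = √(2058364.090 + 1850416.090) = 1977.1 m
  4: √((-43.8)² + (1881.6)²) = √(1918.440 + 3540418.560) = 1882.1 m
  → nearest: 2 (782.6 m)
R at (541.7, -653.0):
  2: √((-290.0)² + (-514.4)²) = √(84100.000 + 264607.360) = 590.5 m
  3: √((363.8)² + (897.8)²) = √(132350.440 + 806044.840) = 968.7 m
  4: √((-1114.7)² + (1419.1)²) = √(1242556.090 + 2013844.810) = 1804.6 m
  → nearest: 2 (590.5 m)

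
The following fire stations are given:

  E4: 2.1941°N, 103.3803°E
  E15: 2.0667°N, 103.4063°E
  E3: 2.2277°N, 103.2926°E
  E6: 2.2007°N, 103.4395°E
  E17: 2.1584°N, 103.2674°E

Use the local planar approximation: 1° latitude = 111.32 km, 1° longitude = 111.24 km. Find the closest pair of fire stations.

E4 and E6

Pairwise distances:
E4–E15: √((-0.1274·111.32)² + (0.0260·111.24)²) = √(201.133889 + 8.365052) = 14.4741 km
E4–E3: √((0.0336·111.32)² + (-0.0877·111.24)²) = √(13.990233 + 95.174619) = 10.4482 km
E4–E6: √((0.0066·111.32)² + (0.0592·111.24)²) = √(0.539802 + 43.367599) = 6.6263 km
E4–E17: √((-0.0357·111.32)² + (-0.1129·111.24)²) = √(15.793662 + 157.728381) = 13.1728 km
E15–E3: √((0.1610·111.32)² + (-0.1137·111.24)²) = √(321.216723 + 159.971600) = 21.9360 km
E15–E6: √((0.1340·111.32)² + (0.0332·111.24)²) = √(222.513309 + 13.639490) = 15.3673 km
E15–E17: √((0.0917·111.32)² + (-0.1389·111.24)²) = √(104.204162 + 238.740694) = 18.5188 km
E3–E6: √((-0.0270·111.32)² + (0.1469·111.24)²) = √(9.033872 + 267.033379) = 16.6153 km
E3–E17: √((-0.0693·111.32)² + (-0.0252·111.24)²) = √(59.513140 + 7.858199) = 8.2080 km
E6–E17: √((-0.0423·111.32)² + (-0.1721·111.24)²) = √(22.173136 + 366.508205) = 19.7150 km
Closest pair: E4–E6 at 6.6263 km.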